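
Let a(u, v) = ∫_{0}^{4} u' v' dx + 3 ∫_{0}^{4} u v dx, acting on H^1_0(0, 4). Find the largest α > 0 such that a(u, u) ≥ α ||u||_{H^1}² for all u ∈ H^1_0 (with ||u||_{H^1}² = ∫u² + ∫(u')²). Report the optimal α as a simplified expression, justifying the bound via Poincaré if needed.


α = 1

Coercivity of a(·,·) on H^1_0(0, 4) means a(u, u) ≥ α ||u||_{H^1}² for every u ∈ H^1_0.
The interval has length L = 4, and Poincaré/coercivity depend only on L. Here a(u, u) = ∫(u')² + (3)·∫u².
Here c = 3 ≥ 1, so a(u,u) = ∫(u')² + c∫u² ≥ ∫(u')² + ∫u² = ||u||_{H^1}², i.e. α = 1 works. No larger α is possible: a(u,u) ≥ α||u||_{H^1}² means (1−α)∫(u')² ≥ (α−c)∫u², and for the modes u_n = sin(nπ(x−x₀)/L) (x₀ the left endpoint) one has ∫u_n²/∫(u_n')² = (L/(nπ))² → 0, so a(u_n,u_n)/||u_n||_{H^1}² → 1. Hence the optimal constant is α = 1.
Therefore α = 1.


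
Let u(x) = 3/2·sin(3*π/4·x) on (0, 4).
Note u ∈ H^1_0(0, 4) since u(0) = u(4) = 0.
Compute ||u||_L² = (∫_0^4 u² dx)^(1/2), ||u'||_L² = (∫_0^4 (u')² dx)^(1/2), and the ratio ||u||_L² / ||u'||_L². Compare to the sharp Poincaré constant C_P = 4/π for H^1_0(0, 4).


||u||_L² / ||u'||_L² = 4/(3*π) < C_P = 4/π.

u(x) = 3/2·sin(3*π/4·x), so u'(x) = 9*π*cos(3*π*x/4)/8.
Writing u(x) = A·sin(kπx/L) with A = 3/2 and k = 3, use ∫_0^L sin²(kπx/L) dx = L/2 and ∫_0^L cos²(kπx/L) dx = L/2.
u² = 9/4·sin²(3*π/4·x) and (u')² = 81*π^2/64·cos²(3*π/4·x), and each of sin², cos² integrates to L/2 = 2 over (0, 4).
∫_0^4 u² dx = 9/2, so ||u||_L² = 3*sqrt(2)/2.
∫_0^4 (u')² dx = 81*π^2/32, so ||u'||_L² = 9*sqrt(2)*π/8.
Ratio ||u||_L² / ||u'||_L² = 4/(3*π).
Sharp Poincaré constant on H^1_0(0, 4) is C_P = L/π = 4/π, achieved by sin(π/4·x).
This is the k = 3 harmonic; the ratio L/(kπ) is strictly less than C_P = L/π, consistent with the sharp inequality ||u||_L² ≤ C_P ||u'||_L².


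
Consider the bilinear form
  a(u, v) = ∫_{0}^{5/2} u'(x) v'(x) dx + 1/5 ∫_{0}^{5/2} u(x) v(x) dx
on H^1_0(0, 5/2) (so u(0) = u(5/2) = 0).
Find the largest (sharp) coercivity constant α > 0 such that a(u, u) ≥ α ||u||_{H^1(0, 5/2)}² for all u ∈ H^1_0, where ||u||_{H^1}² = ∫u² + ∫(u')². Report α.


α = (5 + 4*π^2)/(25 + 4*π^2)

Coercivity of a(·,·) on H^1_0(0, 5/2) means a(u, u) ≥ α ||u||_{H^1}² for every u ∈ H^1_0.
The interval has length L = 5/2, and Poincaré/coercivity depend only on L. Here a(u, u) = ∫(u')² + (1/5)·∫u².
Here 0 < c = 1/5 < 1. The condition a(u,u) ≥ α||u||_{H^1}² reads (1−α)∫(u')² ≥ (α−c)∫u². Any admissible α is ≤ 1 (rapidly oscillating u have ∫u²/∫(u')² → 0), and α = 1 would force 0 ≥ (1−c)∫u², impossible since c < 1; so 1−α > 0. By the sharp Poincaré inequality on H^1_0 of an interval of length L, ∫(u')² ≥ (π/L)²∫u² with equality for the first sine mode sin(π(x−x₀)/L) (x₀ the left endpoint), so the inequality holds for all u iff (1−α)(π/L)² ≥ α − c, i.e. α ≤ ((π/L)² + c)/((π/L)² + 1) = (1 + c(L/π)²)/(1 + (L/π)²). With (π/L)² = 4*π^2/25 and c = 1/5, the largest admissible constant is α = ((π/L)² + c)/((π/L)² + 1).
Simplifying, α = (5 + 4*π^2)/(25 + 4*π^2).


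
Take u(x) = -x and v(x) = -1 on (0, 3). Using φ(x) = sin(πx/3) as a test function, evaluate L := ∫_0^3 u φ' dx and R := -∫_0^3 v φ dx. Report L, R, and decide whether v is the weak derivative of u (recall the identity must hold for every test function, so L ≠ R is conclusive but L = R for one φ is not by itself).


LHS = 6/π, RHS = 6/π. Yes, v = u' weakly.

u(x) = -x, classical derivative u'(x) = -1.
φ(x) = sin(πx/3), so φ'(x) = π*cos(π*x/3)/3.
Note φ(0) = φ(3) = 0, so the boundary term u·φ vanishes.
LHS = ∫_0^3 u(x) φ'(x) dx = ∫_0^3 (-π*x*cos(π*x/3)/3) dx. Term by term:
  ∫_0^3 -π*x*cos(π*x/3)/3 dx = 6/π.
So LHS = 6/π.
∫_0^3 v(x) φ(x) dx = ∫_0^3 (-sin(π*x/3)) dx. Term by term:
  ∫_0^3 -sin(π*x/3) dx = -6/π.
So RHS = -∫_0^3 v(x) φ(x) dx = 6/π.
LHS = RHS, so the identity holds for this test φ.
Moreover u is smooth here and v(x) = u'(x) = -1 pointwise, so the identity holds for every test function. Hence v is the weak derivative of u.


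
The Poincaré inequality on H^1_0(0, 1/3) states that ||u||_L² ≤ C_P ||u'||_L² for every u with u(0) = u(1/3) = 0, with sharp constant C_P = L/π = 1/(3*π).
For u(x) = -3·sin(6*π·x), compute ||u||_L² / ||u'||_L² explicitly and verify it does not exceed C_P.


||u||_L² / ||u'||_L² = 1/(6*π) < C_P = 1/(3*π).

u(x) = -3·sin(6*π·x), so u'(x) = -18*π*cos(6*π*x).
Writing u(x) = A·sin(kπx/L) with A = -3 and k = 2, use ∫_0^L sin²(kπx/L) dx = L/2 and ∫_0^L cos²(kπx/L) dx = L/2.
u² = 9·sin²(6*π·x) and (u')² = 324*π^2·cos²(6*π·x), and each of sin², cos² integrates to L/2 = 1/6 over (0, 1/3).
∫_0^1/3 u² dx = 3/2, so ||u||_L² = sqrt(6)/2.
∫_0^1/3 (u')² dx = 54*π^2, so ||u'||_L² = 3*sqrt(6)*π.
Ratio ||u||_L² / ||u'||_L² = 1/(6*π).
Sharp Poincaré constant on H^1_0(0, 1/3) is C_P = L/π = 1/(3*π), achieved by sin(3*π·x).
This is the k = 2 harmonic; the ratio L/(kπ) is strictly less than C_P = L/π, consistent with the sharp inequality ||u||_L² ≤ C_P ||u'||_L².


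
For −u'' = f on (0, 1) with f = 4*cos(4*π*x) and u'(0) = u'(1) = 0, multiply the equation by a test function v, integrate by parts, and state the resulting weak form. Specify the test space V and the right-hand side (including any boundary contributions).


V = H^1(0, 1) (no boundary constraint on v; u is determined up to an additive constant); weak form: ∫_0^1 u'v' dx = ∫_0^1 (4*cos(4*π*x)) v dx for all v ∈ V.

Multiply both sides by a test function v and integrate from 0 to 1:
  ∫_0^1 −u''(x) v(x) dx = ∫_0^1 f(x) v(x) dx.
Integrate the LHS by parts once:
  ∫_0^1 −u'' v dx = −[u'(x) v(x)]_0^1 + ∫_0^1 u'(x) v'(x) dx.
Thus ∫_0^1 u'(x) v'(x) dx = ∫_0^1 f(x) v(x) dx + [u'(x) v(x)]_0^1.
Choose V so that boundary terms are either known or forced to vanish.
u has homogeneous Neumann: u'(0) = u'(1) = 0. So [u' v]_0^1 = 0·v(1) − 0·v(0) = 0 for any v; take V = H^1(0, 1).
Weak formulation: find u (satisfying any essential BC) such that ∫_0^1 u'(x) v'(x) dx = ∫_0^1 f v dx for all v ∈ V (homogeneous Neumann, so boundary terms vanish).
Substituting f(x) = 4*cos(4*π*x), the right-hand side is ∫_0^1 (4*cos(4*π*x)) v dx.
Compatibility check (pure Neumann): taking v ≡ 1 ∈ V gives 0 = ∫_0^1 f dx + (0) − (0), i.e. ∫_0^1 f dx must equal u'(0) − u'(1) = 0. Indeed ∫_0^1 (4*cos(4*π*x)) dx = 0, so the data are compatible. The solution is then unique only up to an additive constant (fix it e.g. by requiring ∫_0^1 u dx = 0).


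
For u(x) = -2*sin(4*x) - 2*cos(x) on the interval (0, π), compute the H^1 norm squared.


||u||_{H^1(0,π)}^2 = 128/15 + 38*π

u'(x) = 2*sin(x) - 8*cos(4*x).
Expand u² and (u')² and integrate term by term on (0, π), using: for integers n ≥ 1, ∫_0^π sin²(nx) dx = ∫_0^π cos²(nx) dx = π/2; for n ≠ n', ∫_0^π sin(nx)sin(n'x) dx = ∫_0^π cos(nx)cos(n'x) dx = 0; and by product-to-sum, ∫_0^π sin(nx)cos(n'x) dx = ½∫_0^π [sin((n+n')x) + sin((n−n')x)] dx, which is 0 when n+n' is even and 2n/(n²−n'²) when n+n' is odd (it need not vanish on (0, π)).
  u² squared terms: (-2)²·∫cos(x)² dx = 4·π/2 = 2*π;  (-2)²·∫sin(4x)² dx = 4·π/2 = 2*π.
  u² cross terms: 2·(-2)·(-2)·∫cos(x)·sin(4x) dx = 8·(8/15) = 64/15.
  So ∫_0^π u² dx = 2*π + 2*π + 64/15 = 64/15 + 4*π.
  (u')² squared terms: (-8)²·∫cos(4x)² dx = 64·π/2 = 32*π;  (2)²·∫sin(x)² dx = 4·π/2 = 2*π.
  (u')² cross terms: 2·(-8)·(2)·∫cos(4x)·sin(x) dx = -32·(-2/15) = 64/15.
  So ∫_0^π (u')² dx = 32*π + 2*π + 64/15 = 64/15 + 34*π.
||u||_{H^1}^2 = (64/15 + 4*π) + (64/15 + 34*π) = 128/15 + 38*π.


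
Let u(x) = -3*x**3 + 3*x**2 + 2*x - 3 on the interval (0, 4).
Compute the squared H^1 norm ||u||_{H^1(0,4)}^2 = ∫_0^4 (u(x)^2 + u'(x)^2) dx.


||u||_{H^1}^2 = 2058932/105

The H^1 norm (squared) on an interval (0, L) is
  ||u||_{H^1}^2 = ∫_0^L u(x)^2 dx + ∫_0^L u'(x)^2 dx.
Compute u'(x) = -9*x**2 + 6*x + 2.
Then u(x)^2 = 9*x**6 - 18*x**5 - 3*x**4 + 30*x**3 - 14*x**2 - 12*x + 9 and u'(x)^2 = 81*x**4 - 108*x**3 + 24*x + 4.
Integrate each monomial from 0 to 4 using ∫_0^4 c·x^n dx = c·4^(n+1)/(n+1):
  ∫_0^4 u(x)^2 dx = ∫_0^4 (9*x^6 - 18*x^5 - 3*x^4 + 30*x^3 - 14*x^2 - 12*x + 9) dx. Term by term:
    ∫_0^4 9*x^6 dx = 147456/7;  ∫_0^4 -18*x^5 dx = -12288;  ∫_0^4 -3*x^4 dx = -3072/5;
    ∫_0^4 30*x^3 dx = 1920;  ∫_0^4 -14*x^2 dx = -896/3;  ∫_0^4 -12*x dx = -96;
    ∫_0^4 9 dx = 36.
  Sum: 147456/7 − 12288 − 3072/5 + 1920 − 896/3 − 96 + 36 = 1021028/105.
  ∫_0^4 u'(x)^2 dx = ∫_0^4 (81*x^4 - 108*x^3 + 24*x + 4) dx. Term by term:
    ∫_0^4 81*x^4 dx = 82944/5;  ∫_0^4 -108*x^3 dx = -6912;  ∫_0^4 24*x dx = 192;
    ∫_0^4 4 dx = 16.
  Sum: 82944/5 − 6912 + 192 + 16 = 49424/5.
Adding: ||u||_{H^1}^2 = 1021028/105 + 49424/5 = 2058932/105.


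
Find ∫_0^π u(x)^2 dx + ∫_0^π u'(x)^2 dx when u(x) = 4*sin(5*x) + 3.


||u||_{H^1(0,π)}^2 = 48/5 + 217*π

u'(x) = 20*cos(5*x).
Expand u² and (u')² and integrate term by term on (0, π), using: for integers n ≥ 1, ∫_0^π sin²(nx) dx = ∫_0^π cos²(nx) dx = π/2; for n ≠ n', ∫_0^π sin(nx)sin(n'x) dx = ∫_0^π cos(nx)cos(n'x) dx = 0; and by product-to-sum, ∫_0^π sin(nx)cos(n'x) dx = ½∫_0^π [sin((n+n')x) + sin((n−n')x)] dx, which is 0 when n+n' is even and 2n/(n²−n'²) when n+n' is odd (it need not vanish on (0, π)). For the constant mode: ∫_0^π 1 dx = π, ∫_0^π cos(nx) dx = 0, ∫_0^π sin(nx) dx = (1−(−1)^n)/n.
  u² squared terms: (3)²·∫1 dx = 9·π = 9*π;  (4)²·∫sin(5x)² dx = 16·π/2 = 8*π.
  u² cross terms: 2·(3)·(4)·∫1·sin(5x) dx = 24·(2/5) = 48/5.
  So ∫_0^π u² dx = 9*π + 8*π + 48/5 = 48/5 + 17*π.
  (u')² squared terms: (20)²·∫cos(5x)² dx = 400·π/2 = 200*π.
  So ∫_0^π (u')² dx = 200*π.
||u||_{H^1}^2 = (48/5 + 17*π) + (200*π) = 48/5 + 217*π.


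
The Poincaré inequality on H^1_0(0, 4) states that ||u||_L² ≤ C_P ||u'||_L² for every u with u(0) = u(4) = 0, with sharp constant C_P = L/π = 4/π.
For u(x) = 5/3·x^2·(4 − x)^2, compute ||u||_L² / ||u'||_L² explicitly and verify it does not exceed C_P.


||u||_L² / ||u'||_L² = 2*sqrt(3)/3 < C_P = 4/π.

u(x) = 5/3·x^2·(4 − x)^2, so u'(x) = 20*x*(x - 4)*(x - 2)/3.
u(x) = 5/3·x^2·(4 − x)^2 vanishes at x = 0 and x = 4, so u ∈ H^1_0(0, 4). Differentiate via the product rule and integrate the resulting polynomials term by term.
  ∫_0^4 u² dx = ∫_0^4 (25*x^8/9 - 400*x^7/9 + 800*x^6/3 - 6400*x^5/9 + 6400*x^4/9) dx. Term by term:
    ∫_0^4 25*x^8/9 dx = 6553600/81;  ∫_0^4 -400*x^7/9 dx = -3276800/9;  ∫_0^4 800*x^6/3 dx = 13107200/21;
    ∫_0^4 -6400*x^5/9 dx = -13107200/27;  ∫_0^4 6400*x^4/9 dx = 1310720/9.
  Sum: 6553600/81 − 3276800/9 + 13107200/21 − 13107200/27 + 1310720/9 = 655360/567.
  ∫_0^4 (u')² dx = ∫_0^4 (400*x^6/9 - 1600*x^5/3 + 20800*x^4/9 - 12800*x^3/3 + 25600*x^2/9) dx. Term by term:
    ∫_0^4 400*x^6/9 dx = 6553600/63;  ∫_0^4 -1600*x^5/3 dx = -3276800/9;  ∫_0^4 20800*x^4/9 dx = 4259840/9;
    ∫_0^4 -12800*x^3/3 dx = -819200/3;  ∫_0^4 25600*x^2/9 dx = 1638400/27.
  Sum: 6553600/63 − 3276800/9 + 4259840/9 − 819200/3 + 1638400/27 = 163840/189.
∫_0^4 u² dx = 655360/567, so ||u||_L² = 256*sqrt(70)/63.
∫_0^4 (u')² dx = 163840/189, so ||u'||_L² = 128*sqrt(210)/63.
Ratio ||u||_L² / ||u'||_L² = 2*sqrt(3)/3.
Sharp Poincaré constant on H^1_0(0, 4) is C_P = L/π = 4/π, achieved by sin(π/4·x).
A polynomial bump cannot attain the sharp Poincaré constant (only the first sine eigenfunction does), so the ratio is strictly less than C_P, consistent with ||u||_L² ≤ C_P ||u'||_L².


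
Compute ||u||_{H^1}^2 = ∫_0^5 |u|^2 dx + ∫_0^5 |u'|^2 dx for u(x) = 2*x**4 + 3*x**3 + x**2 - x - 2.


||u||_{H^1}^2 = 24806975/9

The H^1 norm (squared) on an interval (0, L) is
  ||u||_{H^1}^2 = ∫_0^L u(x)^2 dx + ∫_0^L u'(x)^2 dx.
Compute u'(x) = 8*x**3 + 9*x**2 + 2*x - 1.
Then u(x)^2 = 4*x**8 + 12*x**7 + 13*x**6 + 2*x**5 - 13*x**4 - 14*x**3 - 3*x**2 + 4*x + 4 and u'(x)^2 = 64*x**6 + 144*x**5 + 113*x**4 + 20*x**3 - 14*x**2 - 4*x + 1.
Integrate each monomial from 0 to 5 using ∫_0^5 c·x^n dx = c·5^(n+1)/(n+1):
  ∫_0^5 u(x)^2 dx = ∫_0^5 (4*x^8 + 12*x^7 + 13*x^6 + 2*x^5 - 13*x^4 - 14*x^3 - 3*x^2 + 4*x + 4) dx. Term by term:
    ∫_0^5 4*x^8 dx = 7812500/9;  ∫_0^5 12*x^7 dx = 1171875/2;  ∫_0^5 13*x^6 dx = 1015625/7;
    ∫_0^5 2*x^5 dx = 15625/3;  ∫_0^5 -13*x^4 dx = -8125;  ∫_0^5 -14*x^3 dx = -4375/2;
    ∫_0^5 -3*x^2 dx = -125;  ∫_0^5 4*x dx = 50;  ∫_0^5 4 dx = 20.
  Sum: 7812500/9 + 1171875/2 + 1015625/7 + 15625/3 − 8125 − 4375/2 − 125 + 50 + 20 = 100417160/63.
  ∫_0^5 u'(x)^2 dx = ∫_0^5 (64*x^6 + 144*x^5 + 113*x^4 + 20*x^3 - 14*x^2 - 4*x + 1) dx. Term by term:
    ∫_0^5 64*x^6 dx = 5000000/7;  ∫_0^5 144*x^5 dx = 375000;  ∫_0^5 113*x^4 dx = 70625;
    ∫_0^5 20*x^3 dx = 3125;  ∫_0^5 -14*x^2 dx = -1750/3;  ∫_0^5 -4*x dx = -50;
    ∫_0^5 1 dx = 5.
  Sum: 5000000/7 + 375000 + 70625 + 3125 − 1750/3 − 50 + 5 = 24410555/21.
Adding: ||u||_{H^1}^2 = 100417160/63 + 24410555/21 = 24806975/9.


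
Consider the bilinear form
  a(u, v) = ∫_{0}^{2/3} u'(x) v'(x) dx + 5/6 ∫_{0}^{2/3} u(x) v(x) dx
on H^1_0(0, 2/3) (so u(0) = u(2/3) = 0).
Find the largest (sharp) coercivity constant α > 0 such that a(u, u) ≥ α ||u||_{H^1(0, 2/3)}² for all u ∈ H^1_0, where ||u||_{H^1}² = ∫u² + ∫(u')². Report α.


α = (10 + 27*π^2)/(3*(4 + 9*π^2))

Coercivity of a(·,·) on H^1_0(0, 2/3) means a(u, u) ≥ α ||u||_{H^1}² for every u ∈ H^1_0.
The interval has length L = 2/3, and Poincaré/coercivity depend only on L. Here a(u, u) = ∫(u')² + (5/6)·∫u².
Here 0 < c = 5/6 < 1. The condition a(u,u) ≥ α||u||_{H^1}² reads (1−α)∫(u')² ≥ (α−c)∫u². Any admissible α is ≤ 1 (rapidly oscillating u have ∫u²/∫(u')² → 0), and α = 1 would force 0 ≥ (1−c)∫u², impossible since c < 1; so 1−α > 0. By the sharp Poincaré inequality on H^1_0 of an interval of length L, ∫(u')² ≥ (π/L)²∫u² with equality for the first sine mode sin(π(x−x₀)/L) (x₀ the left endpoint), so the inequality holds for all u iff (1−α)(π/L)² ≥ α − c, i.e. α ≤ ((π/L)² + c)/((π/L)² + 1) = (1 + c(L/π)²)/(1 + (L/π)²). With (π/L)² = 9*π^2/4 and c = 5/6, the largest admissible constant is α = ((π/L)² + c)/((π/L)² + 1).
Simplifying, α = (10 + 27*π^2)/(3*(4 + 9*π^2)).


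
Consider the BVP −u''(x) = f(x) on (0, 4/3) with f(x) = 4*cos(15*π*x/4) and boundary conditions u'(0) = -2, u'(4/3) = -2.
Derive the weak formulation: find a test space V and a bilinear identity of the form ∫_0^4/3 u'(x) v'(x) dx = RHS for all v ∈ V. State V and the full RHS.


V = H^1(0, 4/3) (v unrestricted at boundary; u is determined up to an additive constant); weak form: ∫_0^4/3 u'v' dx = ∫_0^4/3 (4*cos(15*π*x/4)) v dx − 2·v(4/3) + 2·v(0) for all v ∈ V.

Multiply both sides by a test function v and integrate from 0 to 4/3:
  ∫_0^4/3 −u''(x) v(x) dx = ∫_0^4/3 f(x) v(x) dx.
Integrate the LHS by parts once:
  ∫_0^4/3 −u'' v dx = −[u'(x) v(x)]_0^4/3 + ∫_0^4/3 u'(x) v'(x) dx.
Thus ∫_0^4/3 u'(x) v'(x) dx = ∫_0^4/3 f(x) v(x) dx + [u'(x) v(x)]_0^4/3.
Choose V so that boundary terms are either known or forced to vanish.
u has inhomogeneous Neumann u'(0) = -2, u'(4/3) = -2. [u' v]_0^4/3 = (-2)·v(4/3) − (-2)·v(0) = − 2·v(4/3) + 2·v(0). Take V = H^1(0, 4/3); boundary term becomes part of RHS.
Weak formulation: find u (satisfying any essential BC) such that ∫_0^4/3 u'(x) v'(x) dx = ∫_0^4/3 f v dx − 2·v(4/3) + 2·v(0) for all v ∈ V (Neumann data are natural BCs: they enter the RHS as boundary terms).
Substituting f(x) = 4*cos(15*π*x/4), the right-hand side is ∫_0^4/3 (4*cos(15*π*x/4)) v dx − 2·v(4/3) + 2·v(0).
Compatibility check (pure Neumann): taking v ≡ 1 ∈ V gives 0 = ∫_0^4/3 f dx + (-2) − (-2), i.e. ∫_0^4/3 f dx must equal u'(0) − u'(4/3) = 0. Indeed ∫_0^4/3 (4*cos(15*π*x/4)) dx = 0, so the data are compatible. The solution is then unique only up to an additive constant (fix it e.g. by requiring ∫_0^4/3 u dx = 0).


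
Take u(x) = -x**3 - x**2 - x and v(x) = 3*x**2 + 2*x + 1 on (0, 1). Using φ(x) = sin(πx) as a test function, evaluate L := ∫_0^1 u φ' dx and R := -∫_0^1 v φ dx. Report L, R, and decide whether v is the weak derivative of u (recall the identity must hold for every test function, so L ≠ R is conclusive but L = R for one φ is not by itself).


LHS = -12/π^3 + 7/π, RHS = -7/π + 12/π^3. No, v is not the weak derivative of u.

u(x) = -x**3 - x**2 - x, classical derivative u'(x) = -3*x**2 - 2*x - 1.
φ(x) = sin(πx), so φ'(x) = π*cos(π*x).
Note φ(0) = φ(1) = 0, so the boundary term u·φ vanishes.
LHS = ∫_0^1 u(x) φ'(x) dx = ∫_0^1 (-π*x^3*cos(π*x) - π*x^2*cos(π*x) - π*x*cos(π*x)) dx. Term by term:
  ∫_0^1 -π*x*cos(π*x) dx = 2/π;  ∫_0^1 -π*x^2*cos(π*x) dx = 2/π;  ∫_0^1 -π*x^3*cos(π*x) dx = -12/π^3 + 3/π.
Sum: 2/π + 2/π + -12/π^3 + 3/π = -12/π^3 + 7/π.
So LHS = -12/π^3 + 7/π.
∫_0^1 v(x) φ(x) dx = ∫_0^1 (3*x^2*sin(π*x) + 2*x*sin(π*x) + sin(π*x)) dx. Term by term:
  ∫_0^1 2*x*sin(π*x) dx = 2/π;  ∫_0^1 3*x^2*sin(π*x) dx = -12/π^3 + 3/π;  ∫_0^1 sin(π*x) dx = 2/π.
Sum: 2/π + -12/π^3 + 3/π + 2/π = -12/π^3 + 7/π.
So RHS = -∫_0^1 v(x) φ(x) dx = -7/π + 12/π^3.
LHS − RHS = -24/π^3 + 14/π ≠ 0, so the identity fails.
(For a valid weak derivative the identity must hold for EVERY test function, in particular this one. The failure shows v is NOT the weak derivative of u.)
Correct weak derivative would be u'(x) = -3*x**2 - 2*x - 1.


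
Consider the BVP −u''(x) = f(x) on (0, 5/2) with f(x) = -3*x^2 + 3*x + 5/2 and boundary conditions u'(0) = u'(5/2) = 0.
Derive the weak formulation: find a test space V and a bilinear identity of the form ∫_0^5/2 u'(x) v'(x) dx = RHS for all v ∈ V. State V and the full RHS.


V = H^1(0, 5/2) (no boundary constraint on v; u is determined up to an additive constant); weak form: ∫_0^5/2 u'v' dx = ∫_0^5/2 (-3*x^2 + 3*x + 5/2) v dx for all v ∈ V.

Multiply both sides by a test function v and integrate from 0 to 5/2:
  ∫_0^5/2 −u''(x) v(x) dx = ∫_0^5/2 f(x) v(x) dx.
Integrate the LHS by parts once:
  ∫_0^5/2 −u'' v dx = −[u'(x) v(x)]_0^5/2 + ∫_0^5/2 u'(x) v'(x) dx.
Thus ∫_0^5/2 u'(x) v'(x) dx = ∫_0^5/2 f(x) v(x) dx + [u'(x) v(x)]_0^5/2.
Choose V so that boundary terms are either known or forced to vanish.
u has homogeneous Neumann: u'(0) = u'(5/2) = 0. So [u' v]_0^5/2 = 0·v(5/2) − 0·v(0) = 0 for any v; take V = H^1(0, 5/2).
Weak formulation: find u (satisfying any essential BC) such that ∫_0^5/2 u'(x) v'(x) dx = ∫_0^5/2 f v dx for all v ∈ V (homogeneous Neumann, so boundary terms vanish).
Substituting f(x) = -3*x^2 + 3*x + 5/2, the right-hand side is ∫_0^5/2 (-3*x^2 + 3*x + 5/2) v dx.
Compatibility check (pure Neumann): taking v ≡ 1 ∈ V gives 0 = ∫_0^5/2 f dx + (0) − (0), i.e. ∫_0^5/2 f dx must equal u'(0) − u'(5/2) = 0. Indeed ∫_0^5/2 (-3*x^2 + 3*x + 5/2) dx = 0, so the data are compatible. The solution is then unique only up to an additive constant (fix it e.g. by requiring ∫_0^5/2 u dx = 0).


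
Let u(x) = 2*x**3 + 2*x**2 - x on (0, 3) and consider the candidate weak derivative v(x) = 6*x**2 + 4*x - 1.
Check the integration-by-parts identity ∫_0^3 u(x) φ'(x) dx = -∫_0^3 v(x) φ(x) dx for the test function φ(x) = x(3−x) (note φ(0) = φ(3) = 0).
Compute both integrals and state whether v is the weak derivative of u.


LHS = -477/5, RHS = -477/5. Yes, v = u' weakly.

u(x) = 2*x**3 + 2*x**2 - x, classical derivative u'(x) = 6*x**2 + 4*x - 1.
φ(x) = x(3−x), so φ'(x) = 3 - 2*x.
Note φ(0) = φ(3) = 0, so the boundary term u·φ vanishes.
LHS = ∫_0^3 u(x) φ'(x) dx = ∫_0^3 (-4*x^4 + 2*x^3 + 8*x^2 - 3*x) dx. Term by term:
  ∫_0^3 -4*x^4 dx = -972/5;  ∫_0^3 2*x^3 dx = 81/2;  ∫_0^3 8*x^2 dx = 72;
  ∫_0^3 -3*x dx = -27/2.
Sum: -972/5 + 81/2 + 72 − 27/2 = -477/5.
So LHS = -477/5.
∫_0^3 v(x) φ(x) dx = ∫_0^3 (-6*x^4 + 14*x^3 + 13*x^2 - 3*x) dx. Term by term:
  ∫_0^3 -6*x^4 dx = -1458/5;  ∫_0^3 14*x^3 dx = 567/2;  ∫_0^3 13*x^2 dx = 117;
  ∫_0^3 -3*x dx = -27/2.
Sum: -1458/5 + 567/2 + 117 − 27/2 = 477/5.
So RHS = -∫_0^3 v(x) φ(x) dx = -477/5.
LHS = RHS, so the identity holds for this test φ.
Moreover u is smooth here and v(x) = u'(x) = 6*x**2 + 4*x - 1 pointwise, so the identity holds for every test function. Hence v is the weak derivative of u.


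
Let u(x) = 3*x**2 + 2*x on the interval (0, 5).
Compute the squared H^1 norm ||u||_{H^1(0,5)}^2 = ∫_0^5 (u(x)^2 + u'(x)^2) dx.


||u||_{H^1}^2 = 28460/3

The H^1 norm (squared) on an interval (0, L) is
  ||u||_{H^1}^2 = ∫_0^L u(x)^2 dx + ∫_0^L u'(x)^2 dx.
Compute u'(x) = 6*x + 2.
Then u(x)^2 = 9*x**4 + 12*x**3 + 4*x**2 and u'(x)^2 = 36*x**2 + 24*x + 4.
Integrate each monomial from 0 to 5 using ∫_0^5 c·x^n dx = c·5^(n+1)/(n+1):
  ∫_0^5 u(x)^2 dx = ∫_0^5 (9*x^4 + 12*x^3 + 4*x^2) dx. Term by term:
    ∫_0^5 9*x^4 dx = 5625;  ∫_0^5 12*x^3 dx = 1875;  ∫_0^5 4*x^2 dx = 500/3.
  Sum: 5625 + 1875 + 500/3 = 23000/3.
  ∫_0^5 u'(x)^2 dx = ∫_0^5 (36*x^2 + 24*x + 4) dx. Term by term:
    ∫_0^5 36*x^2 dx = 1500;  ∫_0^5 24*x dx = 300;  ∫_0^5 4 dx = 20.
  Sum: 1500 + 300 + 20 = 1820.
Adding: ||u||_{H^1}^2 = 23000/3 + 1820 = 28460/3.


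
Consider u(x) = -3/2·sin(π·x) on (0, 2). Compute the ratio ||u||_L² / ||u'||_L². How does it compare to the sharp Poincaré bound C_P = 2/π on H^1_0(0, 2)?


||u||_L² / ||u'||_L² = 1/π < C_P = 2/π.

u(x) = -3/2·sin(π·x), so u'(x) = -3*π*cos(π*x)/2.
Writing u(x) = A·sin(kπx/L) with A = -3/2 and k = 2, use ∫_0^L sin²(kπx/L) dx = L/2 and ∫_0^L cos²(kπx/L) dx = L/2.
u² = 9/4·sin²(π·x) and (u')² = 9*π^2/4·cos²(π·x), and each of sin², cos² integrates to L/2 = 1 over (0, 2).
∫_0^2 u² dx = 9/4, so ||u||_L² = 3/2.
∫_0^2 (u')² dx = 9*π^2/4, so ||u'||_L² = 3*π/2.
Ratio ||u||_L² / ||u'||_L² = 1/π.
Sharp Poincaré constant on H^1_0(0, 2) is C_P = L/π = 2/π, achieved by sin(π/2·x).
This is the k = 2 harmonic; the ratio L/(kπ) is strictly less than C_P = L/π, consistent with the sharp inequality ||u||_L² ≤ C_P ||u'||_L².


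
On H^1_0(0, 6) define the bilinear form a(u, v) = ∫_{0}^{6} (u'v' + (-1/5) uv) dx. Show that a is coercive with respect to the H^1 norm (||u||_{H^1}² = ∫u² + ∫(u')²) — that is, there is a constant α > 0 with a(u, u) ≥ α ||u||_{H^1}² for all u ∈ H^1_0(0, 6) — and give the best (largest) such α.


α = (-36/5 + π^2)/(π^2 + 36)

Coercivity of a(·,·) on H^1_0(0, 6) means a(u, u) ≥ α ||u||_{H^1}² for every u ∈ H^1_0.
The interval has length L = 6, and Poincaré/coercivity depend only on L. Here a(u, u) = ∫(u')² + (-1/5)·∫u².
Here c = -1/5 < 0 with |c| < (π/L)² = π^2/36, so coercivity still holds. The condition a(u,u) ≥ α||u||_{H^1}² reads (1−α)∫(u')² ≥ (α−c)∫u². Any admissible α is ≤ 1 (rapidly oscillating u have ∫u²/∫(u')² → 0), and α = 1 would force 0 ≥ (1−c)∫u², impossible since c < 1; so 1−α > 0. By the sharp Poincaré inequality on H^1_0 of an interval of length L, ∫(u')² ≥ (π/L)²∫u² with equality for the first sine mode sin(π(x−x₀)/L) (x₀ the left endpoint), so the inequality holds for all u iff (1−α)(π/L)² ≥ α − c, i.e. α ≤ ((π/L)² + c)/((π/L)² + 1) = (1 + c(L/π)²)/(1 + (L/π)²). (Direct route, valid since c ≤ 0: Poincaré gives c∫u² ≥ c(L/π)²∫(u')², so a(u,u) ≥ (1 + c(L/π)²)∫(u')², while ||u||_{H^1}² ≤ (1 + (L/π)²)∫(u')²; dividing yields the same α.) With (π/L)² = π^2/36 and c = -1/5, the largest admissible constant is α = ((π/L)² + c)/((π/L)² + 1).
Simplifying, α = (-36/5 + π^2)/(π^2 + 36).


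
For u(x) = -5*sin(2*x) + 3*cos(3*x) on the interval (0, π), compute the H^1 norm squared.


||u||_{H^1(0,π)}^2 = 240 + 215*π/2

u'(x) = -9*sin(3*x) - 10*cos(2*x).
Expand u² and (u')² and integrate term by term on (0, π), using: for integers n ≥ 1, ∫_0^π sin²(nx) dx = ∫_0^π cos²(nx) dx = π/2; for n ≠ n', ∫_0^π sin(nx)sin(n'x) dx = ∫_0^π cos(nx)cos(n'x) dx = 0; and by product-to-sum, ∫_0^π sin(nx)cos(n'x) dx = ½∫_0^π [sin((n+n')x) + sin((n−n')x)] dx, which is 0 when n+n' is even and 2n/(n²−n'²) when n+n' is odd (it need not vanish on (0, π)).
  u² squared terms: (-5)²·∫sin(2x)² dx = 25·π/2 = 25*π/2;  (3)²·∫cos(3x)² dx = 9·π/2 = 9*π/2.
  u² cross terms: 2·(-5)·(3)·∫sin(2x)·cos(3x) dx = -30·(-4/5) = 24.
  So ∫_0^π u² dx = 25*π/2 + 9*π/2 + 24 = 24 + 17*π.
  (u')² squared terms: (-10)²·∫cos(2x)² dx = 100·π/2 = 50*π;  (-9)²·∫sin(3x)² dx = 81·π/2 = 81*π/2.
  (u')² cross terms: 2·(-10)·(-9)·∫cos(2x)·sin(3x) dx = 180·(6/5) = 216.
  So ∫_0^π (u')² dx = 50*π + 81*π/2 + 216 = 216 + 181*π/2.
||u||_{H^1}^2 = (24 + 17*π) + (216 + 181*π/2) = 240 + 215*π/2.


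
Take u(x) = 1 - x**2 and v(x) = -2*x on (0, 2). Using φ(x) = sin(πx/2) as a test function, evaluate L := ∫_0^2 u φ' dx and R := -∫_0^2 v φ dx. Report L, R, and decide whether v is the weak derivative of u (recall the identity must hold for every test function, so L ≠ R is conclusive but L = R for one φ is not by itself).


LHS = 8/π, RHS = 8/π. Yes, v = u' weakly.

u(x) = 1 - x**2, classical derivative u'(x) = -2*x.
φ(x) = sin(πx/2), so φ'(x) = π*cos(π*x/2)/2.
Note φ(0) = φ(2) = 0, so the boundary term u·φ vanishes.
LHS = ∫_0^2 u(x) φ'(x) dx = ∫_0^2 (-π*x^2*cos(π*x/2)/2 + π*cos(π*x/2)/2) dx. Term by term:
  ∫_0^2 π*cos(π*x/2)/2 dx = 0;  ∫_0^2 -π*x^2*cos(π*x/2)/2 dx = 8/π.
Sum: 0 + 8/π = 8/π.
So LHS = 8/π.
∫_0^2 v(x) φ(x) dx = ∫_0^2 (-2*x*sin(π*x/2)) dx. Term by term:
  ∫_0^2 -2*x*sin(π*x/2) dx = -8/π.
So RHS = -∫_0^2 v(x) φ(x) dx = 8/π.
LHS = RHS, so the identity holds for this test φ.
Moreover u is smooth here and v(x) = u'(x) = -2*x pointwise, so the identity holds for every test function. Hence v is the weak derivative of u.


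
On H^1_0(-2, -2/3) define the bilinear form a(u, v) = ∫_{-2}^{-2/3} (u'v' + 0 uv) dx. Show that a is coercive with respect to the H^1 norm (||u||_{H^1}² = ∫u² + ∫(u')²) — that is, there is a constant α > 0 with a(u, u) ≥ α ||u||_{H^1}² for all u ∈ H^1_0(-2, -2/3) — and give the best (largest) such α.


α = 9*π^2/(16 + 9*π^2)

Coercivity of a(·,·) on H^1_0(-2, -2/3) means a(u, u) ≥ α ||u||_{H^1}² for every u ∈ H^1_0.
The interval has length L = 4/3, and Poincaré/coercivity depend only on L. Here a(u, u) = ∫(u')² + (0)·∫u².
Here c = 0, so a(u,u) = ∫(u')² alone. The condition a(u,u) ≥ α||u||_{H^1}² reads (1−α)∫(u')² ≥ (α−c)∫u². Any admissible α is ≤ 1 (rapidly oscillating u have ∫u²/∫(u')² → 0), and α = 1 would force 0 ≥ (1−c)∫u², impossible since c < 1; so 1−α > 0. By the sharp Poincaré inequality on H^1_0 of an interval of length L, ∫(u')² ≥ (π/L)²∫u² with equality for the first sine mode sin(π(x−x₀)/L) (x₀ the left endpoint), so the inequality holds for all u iff (1−α)(π/L)² ≥ α − c, i.e. α ≤ ((π/L)² + c)/((π/L)² + 1) = (1 + c(L/π)²)/(1 + (L/π)²). (Direct route, valid since c ≤ 0: Poincaré gives c∫u² ≥ c(L/π)²∫(u')², so a(u,u) ≥ (1 + c(L/π)²)∫(u')², while ||u||_{H^1}² ≤ (1 + (L/π)²)∫(u')²; dividing yields the same α.) With (π/L)² = 9*π^2/16 and c = 0, the largest admissible constant is α = ((π/L)² + c)/((π/L)² + 1).
Simplifying, α = 9*π^2/(16 + 9*π^2).


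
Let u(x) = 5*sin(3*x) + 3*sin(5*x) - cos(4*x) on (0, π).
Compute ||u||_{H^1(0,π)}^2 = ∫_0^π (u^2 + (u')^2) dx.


||u||_{H^1(0,π)}^2 = 680/21 + 501*π/2

u'(x) = 4*sin(4*x) + 15*cos(3*x) + 15*cos(5*x).
Expand u² and (u')² and integrate term by term on (0, π), using: for integers n ≥ 1, ∫_0^π sin²(nx) dx = ∫_0^π cos²(nx) dx = π/2; for n ≠ n', ∫_0^π sin(nx)sin(n'x) dx = ∫_0^π cos(nx)cos(n'x) dx = 0; and by product-to-sum, ∫_0^π sin(nx)cos(n'x) dx = ½∫_0^π [sin((n+n')x) + sin((n−n')x)] dx, which is 0 when n+n' is even and 2n/(n²−n'²) when n+n' is odd (it need not vanish on (0, π)).
  u² squared terms: (-1)²·∫cos(4x)² dx = 1·π/2 = π/2;  (3)²·∫sin(5x)² dx = 9·π/2 = 9*π/2;  (5)²·∫sin(3x)² dx = 25·π/2 = 25*π/2.
  u² cross terms: 2·(-1)·(3)·∫cos(4x)·sin(5x) dx = -6·(10/9) = -20/3;  2·(-1)·(5)·∫cos(4x)·sin(3x) dx = -10·(-6/7) = 60/7;  2·(3)·(5)·∫sin(5x)·sin(3x) dx = 30·(0) = 0.
  So ∫_0^π u² dx = π/2 + 9*π/2 + 25*π/2 − 20/3 + 60/7 + 0 = 40/21 + 35*π/2.
  (u')² squared terms: (4)²·∫sin(4x)² dx = 16·π/2 = 8*π;  (15)²·∫cos(3x)² dx = 225·π/2 = 225*π/2;  (15)²·∫cos(5x)² dx = 225·π/2 = 225*π/2.
  (u')² cross terms: 2·(4)·(15)·∫sin(4x)·cos(3x) dx = 120·(8/7) = 960/7;  2·(4)·(15)·∫sin(4x)·cos(5x) dx = 120·(-8/9) = -320/3;  2·(15)·(15)·∫cos(3x)·cos(5x) dx = 450·(0) = 0.
  So ∫_0^π (u')² dx = 8*π + 225*π/2 + 225*π/2 + 960/7 − 320/3 + 0 = 640/21 + 233*π.
||u||_{H^1}^2 = (40/21 + 35*π/2) + (640/21 + 233*π) = 680/21 + 501*π/2.


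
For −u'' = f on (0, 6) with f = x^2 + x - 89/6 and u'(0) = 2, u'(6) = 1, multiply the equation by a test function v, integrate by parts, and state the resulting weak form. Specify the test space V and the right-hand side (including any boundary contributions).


V = H^1(0, 6) (v unrestricted at boundary; u is determined up to an additive constant); weak form: ∫_0^6 u'v' dx = ∫_0^6 (x^2 + x - 89/6) v dx + v(6) − 2·v(0) for all v ∈ V.

Multiply both sides by a test function v and integrate from 0 to 6:
  ∫_0^6 −u''(x) v(x) dx = ∫_0^6 f(x) v(x) dx.
Integrate the LHS by parts once:
  ∫_0^6 −u'' v dx = −[u'(x) v(x)]_0^6 + ∫_0^6 u'(x) v'(x) dx.
Thus ∫_0^6 u'(x) v'(x) dx = ∫_0^6 f(x) v(x) dx + [u'(x) v(x)]_0^6.
Choose V so that boundary terms are either known or forced to vanish.
u has inhomogeneous Neumann u'(0) = 2, u'(6) = 1. [u' v]_0^6 = (1)·v(6) − (2)·v(0) = v(6) − 2·v(0). Take V = H^1(0, 6); boundary term becomes part of RHS.
Weak formulation: find u (satisfying any essential BC) such that ∫_0^6 u'(x) v'(x) dx = ∫_0^6 f v dx + v(6) − 2·v(0) for all v ∈ V (Neumann data are natural BCs: they enter the RHS as boundary terms).
Substituting f(x) = x^2 + x - 89/6, the right-hand side is ∫_0^6 (x^2 + x - 89/6) v dx + v(6) − 2·v(0).
Compatibility check (pure Neumann): taking v ≡ 1 ∈ V gives 0 = ∫_0^6 f dx + (1) − (2), i.e. ∫_0^6 f dx must equal u'(0) − u'(6) = 1. Indeed ∫_0^6 (x^2 + x - 89/6) dx = 1, so the data are compatible. The solution is then unique only up to an additive constant (fix it e.g. by requiring ∫_0^6 u dx = 0).


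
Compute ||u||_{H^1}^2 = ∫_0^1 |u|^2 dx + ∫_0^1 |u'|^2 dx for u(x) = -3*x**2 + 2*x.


||u||_{H^1}^2 = 62/15

The H^1 norm (squared) on an interval (0, L) is
  ||u||_{H^1}^2 = ∫_0^L u(x)^2 dx + ∫_0^L u'(x)^2 dx.
Compute u'(x) = 2 - 6*x.
Then u(x)^2 = 9*x**4 - 12*x**3 + 4*x**2 and u'(x)^2 = 36*x**2 - 24*x + 4.
Integrate each monomial from 0 to 1 using ∫_0^1 c·x^n dx = c·1^(n+1)/(n+1):
  ∫_0^1 u(x)^2 dx = ∫_0^1 (9*x^4 - 12*x^3 + 4*x^2) dx. Term by term:
    ∫_0^1 9*x^4 dx = 9/5;  ∫_0^1 -12*x^3 dx = -3;  ∫_0^1 4*x^2 dx = 4/3.
  Sum: 9/5 − 3 + 4/3 = 2/15.
  ∫_0^1 u'(x)^2 dx = ∫_0^1 (36*x^2 - 24*x + 4) dx. Term by term:
    ∫_0^1 36*x^2 dx = 12;  ∫_0^1 -24*x dx = -12;  ∫_0^1 4 dx = 4.
  Sum: 12 − 12 + 4 = 4.
Adding: ||u||_{H^1}^2 = 2/15 + 4 = 62/15.


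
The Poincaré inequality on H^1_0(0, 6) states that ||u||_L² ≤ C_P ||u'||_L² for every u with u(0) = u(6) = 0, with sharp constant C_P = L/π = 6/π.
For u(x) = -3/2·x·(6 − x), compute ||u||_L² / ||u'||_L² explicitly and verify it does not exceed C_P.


||u||_L² / ||u'||_L² = 3*sqrt(10)/5 < C_P = 6/π.

u(x) = -3/2·x·(6 − x), so u'(x) = 3*x - 9.
u(x) = -3/2·x·(6 − x) vanishes at x = 0 and x = 6, so u ∈ H^1_0(0, 6). Differentiate via the product rule and integrate the resulting polynomials term by term.
  ∫_0^6 u² dx = ∫_0^6 (9*x^4/4 - 27*x^3 + 81*x^2) dx. Term by term:
    ∫_0^6 9*x^4/4 dx = 17496/5;  ∫_0^6 -27*x^3 dx = -8748;  ∫_0^6 81*x^2 dx = 5832.
  Sum: 17496/5 − 8748 + 5832 = 2916/5.
  ∫_0^6 (u')² dx = ∫_0^6 (9*x^2 - 54*x + 81) dx. Term by term:
    ∫_0^6 9*x^2 dx = 648;  ∫_0^6 -54*x dx = -972;  ∫_0^6 81 dx = 486.
  Sum: 648 − 972 + 486 = 162.
∫_0^6 u² dx = 2916/5, so ||u||_L² = 54*sqrt(5)/5.
∫_0^6 (u')² dx = 162, so ||u'||_L² = 9*sqrt(2).
Ratio ||u||_L² / ||u'||_L² = 3*sqrt(10)/5.
Sharp Poincaré constant on H^1_0(0, 6) is C_P = L/π = 6/π, achieved by sin(π/6·x).
A polynomial bump cannot attain the sharp Poincaré constant (only the first sine eigenfunction does), so the ratio is strictly less than C_P, consistent with ||u||_L² ≤ C_P ||u'||_L².


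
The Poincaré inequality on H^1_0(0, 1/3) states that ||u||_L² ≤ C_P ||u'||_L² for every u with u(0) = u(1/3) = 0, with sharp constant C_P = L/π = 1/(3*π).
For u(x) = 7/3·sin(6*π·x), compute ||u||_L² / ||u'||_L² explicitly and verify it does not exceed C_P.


||u||_L² / ||u'||_L² = 1/(6*π) < C_P = 1/(3*π).

u(x) = 7/3·sin(6*π·x), so u'(x) = 14*π*cos(6*π*x).
Writing u(x) = A·sin(kπx/L) with A = 7/3 and k = 2, use ∫_0^L sin²(kπx/L) dx = L/2 and ∫_0^L cos²(kπx/L) dx = L/2.
u² = 49/9·sin²(6*π·x) and (u')² = 196*π^2·cos²(6*π·x), and each of sin², cos² integrates to L/2 = 1/6 over (0, 1/3).
∫_0^1/3 u² dx = 49/54, so ||u||_L² = 7*sqrt(6)/18.
∫_0^1/3 (u')² dx = 98*π^2/3, so ||u'||_L² = 7*sqrt(6)*π/3.
Ratio ||u||_L² / ||u'||_L² = 1/(6*π).
Sharp Poincaré constant on H^1_0(0, 1/3) is C_P = L/π = 1/(3*π), achieved by sin(3*π·x).
This is the k = 2 harmonic; the ratio L/(kπ) is strictly less than C_P = L/π, consistent with the sharp inequality ||u||_L² ≤ C_P ||u'||_L².


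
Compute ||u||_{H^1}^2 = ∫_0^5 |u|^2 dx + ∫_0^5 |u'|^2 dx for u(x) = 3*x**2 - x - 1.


||u||_{H^1}^2 = 35185/6

The H^1 norm (squared) on an interval (0, L) is
  ||u||_{H^1}^2 = ∫_0^L u(x)^2 dx + ∫_0^L u'(x)^2 dx.
Compute u'(x) = 6*x - 1.
Then u(x)^2 = 9*x**4 - 6*x**3 - 5*x**2 + 2*x + 1 and u'(x)^2 = 36*x**2 - 12*x + 1.
Integrate each monomial from 0 to 5 using ∫_0^5 c·x^n dx = c·5^(n+1)/(n+1):
  ∫_0^5 u(x)^2 dx = ∫_0^5 (9*x^4 - 6*x^3 - 5*x^2 + 2*x + 1) dx. Term by term:
    ∫_0^5 9*x^4 dx = 5625;  ∫_0^5 -6*x^3 dx = -1875/2;  ∫_0^5 -5*x^2 dx = -625/3;
    ∫_0^5 2*x dx = 25;  ∫_0^5 1 dx = 5.
  Sum: 5625 − 1875/2 − 625/3 + 25 + 5 = 27055/6.
  ∫_0^5 u'(x)^2 dx = ∫_0^5 (36*x^2 - 12*x + 1) dx. Term by term:
    ∫_0^5 36*x^2 dx = 1500;  ∫_0^5 -12*x dx = -150;  ∫_0^5 1 dx = 5.
  Sum: 1500 − 150 + 5 = 1355.
Adding: ||u||_{H^1}^2 = 27055/6 + 1355 = 35185/6.


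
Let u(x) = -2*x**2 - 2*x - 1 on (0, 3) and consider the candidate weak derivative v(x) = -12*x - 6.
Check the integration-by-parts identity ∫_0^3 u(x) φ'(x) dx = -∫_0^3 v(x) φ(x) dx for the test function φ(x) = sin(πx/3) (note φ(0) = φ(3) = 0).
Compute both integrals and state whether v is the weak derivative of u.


LHS = 48/π, RHS = 144/π. No, v is not the weak derivative of u.

u(x) = -2*x**2 - 2*x - 1, classical derivative u'(x) = -4*x - 2.
φ(x) = sin(πx/3), so φ'(x) = π*cos(π*x/3)/3.
Note φ(0) = φ(3) = 0, so the boundary term u·φ vanishes.
LHS = ∫_0^3 u(x) φ'(x) dx = ∫_0^3 (-2*π*x^2*cos(π*x/3)/3 - 2*π*x*cos(π*x/3)/3 - π*cos(π*x/3)/3) dx. Term by term:
  ∫_0^3 -π*cos(π*x/3)/3 dx = 0;  ∫_0^3 -2*π*x*cos(π*x/3)/3 dx = 12/π;  ∫_0^3 -2*π*x^2*cos(π*x/3)/3 dx = 36/π.
Sum: 0 + 12/π + 36/π = 48/π.
So LHS = 48/π.
∫_0^3 v(x) φ(x) dx = ∫_0^3 (-12*x*sin(π*x/3) - 6*sin(π*x/3)) dx. Term by term:
  ∫_0^3 -6*sin(π*x/3) dx = -36/π;  ∫_0^3 -12*x*sin(π*x/3) dx = -108/π.
Sum: -36/π − 108/π = -144/π.
So RHS = -∫_0^3 v(x) φ(x) dx = 144/π.
LHS − RHS = -96/π ≠ 0, so the identity fails.
(For a valid weak derivative the identity must hold for EVERY test function, in particular this one. The failure shows v is NOT the weak derivative of u.)
Correct weak derivative would be u'(x) = -4*x - 2.


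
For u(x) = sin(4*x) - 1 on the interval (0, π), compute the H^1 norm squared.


||u||_{H^1(0,π)}^2 = 19*π/2

u'(x) = 4*cos(4*x).
Expand u² and (u')² and integrate term by term on (0, π), using: for integers n ≥ 1, ∫_0^π sin²(nx) dx = ∫_0^π cos²(nx) dx = π/2; for n ≠ n', ∫_0^π sin(nx)sin(n'x) dx = ∫_0^π cos(nx)cos(n'x) dx = 0; and by product-to-sum, ∫_0^π sin(nx)cos(n'x) dx = ½∫_0^π [sin((n+n')x) + sin((n−n')x)] dx, which is 0 when n+n' is even and 2n/(n²−n'²) when n+n' is odd (it need not vanish on (0, π)). For the constant mode: ∫_0^π 1 dx = π, ∫_0^π cos(nx) dx = 0, ∫_0^π sin(nx) dx = (1−(−1)^n)/n.
  u² squared terms: (-1)²·∫1 dx = 1·π = π;  (1)²·∫sin(4x)² dx = 1·π/2 = π/2.
  u² cross terms: 2·(-1)·(1)·∫1·sin(4x) dx = -2·(0) = 0.
  So ∫_0^π u² dx = π + π/2 + 0 = 3*π/2.
  (u')² squared terms: (4)²·∫cos(4x)² dx = 16·π/2 = 8*π.
  So ∫_0^π (u')² dx = 8*π.
||u||_{H^1}^2 = (3*π/2) + (8*π) = 19*π/2.


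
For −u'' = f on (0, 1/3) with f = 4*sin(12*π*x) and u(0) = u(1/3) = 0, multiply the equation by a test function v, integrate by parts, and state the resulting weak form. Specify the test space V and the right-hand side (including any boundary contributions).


V = H^1_0(0, 1/3) (so v(0) = v(1/3) = 0); weak form: ∫_0^1/3 u'v' dx = ∫_0^1/3 (4*sin(12*π*x)) v dx for all v ∈ V.

Multiply both sides by a test function v and integrate from 0 to 1/3:
  ∫_0^1/3 −u''(x) v(x) dx = ∫_0^1/3 f(x) v(x) dx.
Integrate the LHS by parts once:
  ∫_0^1/3 −u'' v dx = −[u'(x) v(x)]_0^1/3 + ∫_0^1/3 u'(x) v'(x) dx.
Thus ∫_0^1/3 u'(x) v'(x) dx = ∫_0^1/3 f(x) v(x) dx + [u'(x) v(x)]_0^1/3.
Choose V so that boundary terms are either known or forced to vanish.
u is Dirichlet: u(0) = u(1/3) = 0. Let V = H^1_0(0, 1/3); then v(0) = v(1/3) = 0, and [u' v]_0^1/3 = 0.
Weak formulation: find u (satisfying any essential BC) such that ∫_0^1/3 u'(x) v'(x) dx = ∫_0^1/3 f v dx for all v ∈ V.
Substituting f(x) = 4*sin(12*π*x), the right-hand side is ∫_0^1/3 (4*sin(12*π*x)) v dx.


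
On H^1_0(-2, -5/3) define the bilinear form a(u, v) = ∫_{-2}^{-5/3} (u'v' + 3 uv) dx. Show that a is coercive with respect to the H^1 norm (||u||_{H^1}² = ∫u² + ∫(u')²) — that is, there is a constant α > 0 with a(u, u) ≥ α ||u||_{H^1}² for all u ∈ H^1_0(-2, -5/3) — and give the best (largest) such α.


α = 1

Coercivity of a(·,·) on H^1_0(-2, -5/3) means a(u, u) ≥ α ||u||_{H^1}² for every u ∈ H^1_0.
The interval has length L = 1/3, and Poincaré/coercivity depend only on L. Here a(u, u) = ∫(u')² + (3)·∫u².
Here c = 3 ≥ 1, so a(u,u) = ∫(u')² + c∫u² ≥ ∫(u')² + ∫u² = ||u||_{H^1}², i.e. α = 1 works. No larger α is possible: a(u,u) ≥ α||u||_{H^1}² means (1−α)∫(u')² ≥ (α−c)∫u², and for the modes u_n = sin(nπ(x−x₀)/L) (x₀ the left endpoint) one has ∫u_n²/∫(u_n')² = (L/(nπ))² → 0, so a(u_n,u_n)/||u_n||_{H^1}² → 1. Hence the optimal constant is α = 1.
Therefore α = 1.


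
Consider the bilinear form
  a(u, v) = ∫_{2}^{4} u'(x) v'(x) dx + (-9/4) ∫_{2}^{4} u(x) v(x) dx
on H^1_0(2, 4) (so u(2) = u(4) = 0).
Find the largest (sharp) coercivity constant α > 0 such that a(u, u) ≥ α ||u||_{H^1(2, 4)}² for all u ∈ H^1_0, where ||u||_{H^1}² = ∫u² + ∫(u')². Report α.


α = (-9 + π^2)/(4 + π^2)

Coercivity of a(·,·) on H^1_0(2, 4) means a(u, u) ≥ α ||u||_{H^1}² for every u ∈ H^1_0.
The interval has length L = 2, and Poincaré/coercivity depend only on L. Here a(u, u) = ∫(u')² + (-9/4)·∫u².
Here c = -9/4 < 0 with |c| < (π/L)² = π^2/4, so coercivity still holds. The condition a(u,u) ≥ α||u||_{H^1}² reads (1−α)∫(u')² ≥ (α−c)∫u². Any admissible α is ≤ 1 (rapidly oscillating u have ∫u²/∫(u')² → 0), and α = 1 would force 0 ≥ (1−c)∫u², impossible since c < 1; so 1−α > 0. By the sharp Poincaré inequality on H^1_0 of an interval of length L, ∫(u')² ≥ (π/L)²∫u² with equality for the first sine mode sin(π(x−x₀)/L) (x₀ the left endpoint), so the inequality holds for all u iff (1−α)(π/L)² ≥ α − c, i.e. α ≤ ((π/L)² + c)/((π/L)² + 1) = (1 + c(L/π)²)/(1 + (L/π)²). (Direct route, valid since c ≤ 0: Poincaré gives c∫u² ≥ c(L/π)²∫(u')², so a(u,u) ≥ (1 + c(L/π)²)∫(u')², while ||u||_{H^1}² ≤ (1 + (L/π)²)∫(u')²; dividing yields the same α.) With (π/L)² = π^2/4 and c = -9/4, the largest admissible constant is α = ((π/L)² + c)/((π/L)² + 1).
Simplifying, α = (-9 + π^2)/(4 + π^2).
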